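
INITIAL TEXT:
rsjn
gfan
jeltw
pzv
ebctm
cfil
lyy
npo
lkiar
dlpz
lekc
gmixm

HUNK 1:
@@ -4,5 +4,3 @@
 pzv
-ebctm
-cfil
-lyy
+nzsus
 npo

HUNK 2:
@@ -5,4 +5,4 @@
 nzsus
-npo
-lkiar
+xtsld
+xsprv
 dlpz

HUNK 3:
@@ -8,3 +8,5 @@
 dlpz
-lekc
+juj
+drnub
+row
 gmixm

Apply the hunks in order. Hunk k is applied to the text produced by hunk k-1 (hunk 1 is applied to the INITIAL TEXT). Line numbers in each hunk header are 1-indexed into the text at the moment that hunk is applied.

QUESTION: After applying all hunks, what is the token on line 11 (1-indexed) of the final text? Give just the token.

Hunk 1: at line 4 remove [ebctm,cfil,lyy] add [nzsus] -> 10 lines: rsjn gfan jeltw pzv nzsus npo lkiar dlpz lekc gmixm
Hunk 2: at line 5 remove [npo,lkiar] add [xtsld,xsprv] -> 10 lines: rsjn gfan jeltw pzv nzsus xtsld xsprv dlpz lekc gmixm
Hunk 3: at line 8 remove [lekc] add [juj,drnub,row] -> 12 lines: rsjn gfan jeltw pzv nzsus xtsld xsprv dlpz juj drnub row gmixm
Final line 11: row

Answer: row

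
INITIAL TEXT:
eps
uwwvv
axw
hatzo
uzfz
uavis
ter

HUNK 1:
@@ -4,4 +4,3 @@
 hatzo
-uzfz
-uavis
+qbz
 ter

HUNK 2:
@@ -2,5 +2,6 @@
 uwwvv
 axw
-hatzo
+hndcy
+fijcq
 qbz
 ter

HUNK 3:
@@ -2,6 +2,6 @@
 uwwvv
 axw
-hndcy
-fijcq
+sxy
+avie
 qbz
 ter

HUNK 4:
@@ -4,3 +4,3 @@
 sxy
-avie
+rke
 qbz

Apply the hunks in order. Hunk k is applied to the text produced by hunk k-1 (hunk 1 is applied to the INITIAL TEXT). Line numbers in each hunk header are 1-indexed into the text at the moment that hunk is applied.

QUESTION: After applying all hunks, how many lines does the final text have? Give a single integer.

Hunk 1: at line 4 remove [uzfz,uavis] add [qbz] -> 6 lines: eps uwwvv axw hatzo qbz ter
Hunk 2: at line 2 remove [hatzo] add [hndcy,fijcq] -> 7 lines: eps uwwvv axw hndcy fijcq qbz ter
Hunk 3: at line 2 remove [hndcy,fijcq] add [sxy,avie] -> 7 lines: eps uwwvv axw sxy avie qbz ter
Hunk 4: at line 4 remove [avie] add [rke] -> 7 lines: eps uwwvv axw sxy rke qbz ter
Final line count: 7

Answer: 7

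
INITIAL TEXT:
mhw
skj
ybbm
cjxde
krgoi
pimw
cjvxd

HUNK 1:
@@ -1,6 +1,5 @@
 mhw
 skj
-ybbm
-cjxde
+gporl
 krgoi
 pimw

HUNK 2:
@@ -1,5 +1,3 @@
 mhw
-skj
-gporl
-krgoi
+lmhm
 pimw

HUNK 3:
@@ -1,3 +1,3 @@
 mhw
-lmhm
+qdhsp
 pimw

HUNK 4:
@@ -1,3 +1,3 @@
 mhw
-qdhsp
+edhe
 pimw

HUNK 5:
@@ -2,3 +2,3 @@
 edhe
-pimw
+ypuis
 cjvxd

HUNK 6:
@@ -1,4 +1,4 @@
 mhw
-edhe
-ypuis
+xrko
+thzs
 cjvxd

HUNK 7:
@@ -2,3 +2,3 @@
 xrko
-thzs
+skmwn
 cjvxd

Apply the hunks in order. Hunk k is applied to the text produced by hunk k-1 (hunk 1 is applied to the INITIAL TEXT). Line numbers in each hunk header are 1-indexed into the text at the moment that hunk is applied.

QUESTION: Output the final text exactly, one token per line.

Hunk 1: at line 1 remove [ybbm,cjxde] add [gporl] -> 6 lines: mhw skj gporl krgoi pimw cjvxd
Hunk 2: at line 1 remove [skj,gporl,krgoi] add [lmhm] -> 4 lines: mhw lmhm pimw cjvxd
Hunk 3: at line 1 remove [lmhm] add [qdhsp] -> 4 lines: mhw qdhsp pimw cjvxd
Hunk 4: at line 1 remove [qdhsp] add [edhe] -> 4 lines: mhw edhe pimw cjvxd
Hunk 5: at line 2 remove [pimw] add [ypuis] -> 4 lines: mhw edhe ypuis cjvxd
Hunk 6: at line 1 remove [edhe,ypuis] add [xrko,thzs] -> 4 lines: mhw xrko thzs cjvxd
Hunk 7: at line 2 remove [thzs] add [skmwn] -> 4 lines: mhw xrko skmwn cjvxd

Answer: mhw
xrko
skmwn
cjvxd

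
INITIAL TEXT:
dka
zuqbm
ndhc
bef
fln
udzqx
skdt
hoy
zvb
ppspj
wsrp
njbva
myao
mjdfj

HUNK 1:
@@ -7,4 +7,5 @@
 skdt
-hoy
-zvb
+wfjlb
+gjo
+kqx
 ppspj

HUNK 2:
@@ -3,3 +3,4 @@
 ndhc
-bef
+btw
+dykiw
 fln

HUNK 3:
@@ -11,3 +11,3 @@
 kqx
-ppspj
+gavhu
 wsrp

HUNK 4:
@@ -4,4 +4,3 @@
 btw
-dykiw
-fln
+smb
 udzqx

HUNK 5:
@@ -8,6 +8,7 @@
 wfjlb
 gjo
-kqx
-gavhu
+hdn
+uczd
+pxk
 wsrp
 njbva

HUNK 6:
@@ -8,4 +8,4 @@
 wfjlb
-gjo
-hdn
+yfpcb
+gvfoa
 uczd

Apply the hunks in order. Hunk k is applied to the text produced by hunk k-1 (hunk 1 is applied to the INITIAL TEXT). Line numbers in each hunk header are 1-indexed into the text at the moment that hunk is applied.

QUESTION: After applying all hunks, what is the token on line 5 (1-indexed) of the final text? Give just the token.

Answer: smb

Derivation:
Hunk 1: at line 7 remove [hoy,zvb] add [wfjlb,gjo,kqx] -> 15 lines: dka zuqbm ndhc bef fln udzqx skdt wfjlb gjo kqx ppspj wsrp njbva myao mjdfj
Hunk 2: at line 3 remove [bef] add [btw,dykiw] -> 16 lines: dka zuqbm ndhc btw dykiw fln udzqx skdt wfjlb gjo kqx ppspj wsrp njbva myao mjdfj
Hunk 3: at line 11 remove [ppspj] add [gavhu] -> 16 lines: dka zuqbm ndhc btw dykiw fln udzqx skdt wfjlb gjo kqx gavhu wsrp njbva myao mjdfj
Hunk 4: at line 4 remove [dykiw,fln] add [smb] -> 15 lines: dka zuqbm ndhc btw smb udzqx skdt wfjlb gjo kqx gavhu wsrp njbva myao mjdfj
Hunk 5: at line 8 remove [kqx,gavhu] add [hdn,uczd,pxk] -> 16 lines: dka zuqbm ndhc btw smb udzqx skdt wfjlb gjo hdn uczd pxk wsrp njbva myao mjdfj
Hunk 6: at line 8 remove [gjo,hdn] add [yfpcb,gvfoa] -> 16 lines: dka zuqbm ndhc btw smb udzqx skdt wfjlb yfpcb gvfoa uczd pxk wsrp njbva myao mjdfj
Final line 5: smb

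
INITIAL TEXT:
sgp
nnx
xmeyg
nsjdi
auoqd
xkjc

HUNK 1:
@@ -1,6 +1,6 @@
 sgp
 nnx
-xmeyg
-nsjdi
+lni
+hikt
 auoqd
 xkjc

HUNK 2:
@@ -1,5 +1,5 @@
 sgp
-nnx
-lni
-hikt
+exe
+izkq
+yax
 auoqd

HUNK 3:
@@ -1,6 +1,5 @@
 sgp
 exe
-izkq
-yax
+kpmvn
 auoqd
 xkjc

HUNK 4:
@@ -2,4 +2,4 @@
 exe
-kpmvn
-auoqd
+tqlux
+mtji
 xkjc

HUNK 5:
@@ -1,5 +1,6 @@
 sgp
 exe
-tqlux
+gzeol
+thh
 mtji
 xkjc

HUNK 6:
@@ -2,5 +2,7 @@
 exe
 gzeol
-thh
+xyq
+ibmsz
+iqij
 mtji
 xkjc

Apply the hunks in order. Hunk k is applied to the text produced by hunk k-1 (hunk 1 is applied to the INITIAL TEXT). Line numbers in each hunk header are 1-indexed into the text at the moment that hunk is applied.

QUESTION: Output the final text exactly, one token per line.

Hunk 1: at line 1 remove [xmeyg,nsjdi] add [lni,hikt] -> 6 lines: sgp nnx lni hikt auoqd xkjc
Hunk 2: at line 1 remove [nnx,lni,hikt] add [exe,izkq,yax] -> 6 lines: sgp exe izkq yax auoqd xkjc
Hunk 3: at line 1 remove [izkq,yax] add [kpmvn] -> 5 lines: sgp exe kpmvn auoqd xkjc
Hunk 4: at line 2 remove [kpmvn,auoqd] add [tqlux,mtji] -> 5 lines: sgp exe tqlux mtji xkjc
Hunk 5: at line 1 remove [tqlux] add [gzeol,thh] -> 6 lines: sgp exe gzeol thh mtji xkjc
Hunk 6: at line 2 remove [thh] add [xyq,ibmsz,iqij] -> 8 lines: sgp exe gzeol xyq ibmsz iqij mtji xkjc

Answer: sgp
exe
gzeol
xyq
ibmsz
iqij
mtji
xkjc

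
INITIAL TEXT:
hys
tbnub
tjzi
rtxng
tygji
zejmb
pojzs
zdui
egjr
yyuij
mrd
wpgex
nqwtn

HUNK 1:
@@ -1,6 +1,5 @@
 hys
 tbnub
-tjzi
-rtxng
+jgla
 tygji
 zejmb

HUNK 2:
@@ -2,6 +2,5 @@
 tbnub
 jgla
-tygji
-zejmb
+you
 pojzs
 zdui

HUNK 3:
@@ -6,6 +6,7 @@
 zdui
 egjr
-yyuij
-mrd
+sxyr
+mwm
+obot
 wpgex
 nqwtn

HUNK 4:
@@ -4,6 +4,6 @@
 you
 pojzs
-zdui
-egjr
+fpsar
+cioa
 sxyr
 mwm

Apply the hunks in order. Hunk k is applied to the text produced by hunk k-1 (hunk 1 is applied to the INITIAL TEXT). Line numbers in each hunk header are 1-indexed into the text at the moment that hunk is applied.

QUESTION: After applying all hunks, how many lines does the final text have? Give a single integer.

Answer: 12

Derivation:
Hunk 1: at line 1 remove [tjzi,rtxng] add [jgla] -> 12 lines: hys tbnub jgla tygji zejmb pojzs zdui egjr yyuij mrd wpgex nqwtn
Hunk 2: at line 2 remove [tygji,zejmb] add [you] -> 11 lines: hys tbnub jgla you pojzs zdui egjr yyuij mrd wpgex nqwtn
Hunk 3: at line 6 remove [yyuij,mrd] add [sxyr,mwm,obot] -> 12 lines: hys tbnub jgla you pojzs zdui egjr sxyr mwm obot wpgex nqwtn
Hunk 4: at line 4 remove [zdui,egjr] add [fpsar,cioa] -> 12 lines: hys tbnub jgla you pojzs fpsar cioa sxyr mwm obot wpgex nqwtn
Final line count: 12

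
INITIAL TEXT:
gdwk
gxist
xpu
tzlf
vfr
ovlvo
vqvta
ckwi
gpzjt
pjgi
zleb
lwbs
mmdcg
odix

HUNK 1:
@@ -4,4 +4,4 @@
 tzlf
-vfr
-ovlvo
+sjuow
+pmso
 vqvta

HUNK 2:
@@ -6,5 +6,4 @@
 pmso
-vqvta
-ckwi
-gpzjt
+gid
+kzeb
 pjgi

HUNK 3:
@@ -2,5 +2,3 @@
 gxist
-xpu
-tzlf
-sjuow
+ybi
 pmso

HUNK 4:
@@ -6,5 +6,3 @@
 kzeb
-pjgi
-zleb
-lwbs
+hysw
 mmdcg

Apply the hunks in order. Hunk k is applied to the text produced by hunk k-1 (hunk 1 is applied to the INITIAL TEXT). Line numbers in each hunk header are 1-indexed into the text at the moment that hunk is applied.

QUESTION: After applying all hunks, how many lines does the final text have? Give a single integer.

Answer: 9

Derivation:
Hunk 1: at line 4 remove [vfr,ovlvo] add [sjuow,pmso] -> 14 lines: gdwk gxist xpu tzlf sjuow pmso vqvta ckwi gpzjt pjgi zleb lwbs mmdcg odix
Hunk 2: at line 6 remove [vqvta,ckwi,gpzjt] add [gid,kzeb] -> 13 lines: gdwk gxist xpu tzlf sjuow pmso gid kzeb pjgi zleb lwbs mmdcg odix
Hunk 3: at line 2 remove [xpu,tzlf,sjuow] add [ybi] -> 11 lines: gdwk gxist ybi pmso gid kzeb pjgi zleb lwbs mmdcg odix
Hunk 4: at line 6 remove [pjgi,zleb,lwbs] add [hysw] -> 9 lines: gdwk gxist ybi pmso gid kzeb hysw mmdcg odix
Final line count: 9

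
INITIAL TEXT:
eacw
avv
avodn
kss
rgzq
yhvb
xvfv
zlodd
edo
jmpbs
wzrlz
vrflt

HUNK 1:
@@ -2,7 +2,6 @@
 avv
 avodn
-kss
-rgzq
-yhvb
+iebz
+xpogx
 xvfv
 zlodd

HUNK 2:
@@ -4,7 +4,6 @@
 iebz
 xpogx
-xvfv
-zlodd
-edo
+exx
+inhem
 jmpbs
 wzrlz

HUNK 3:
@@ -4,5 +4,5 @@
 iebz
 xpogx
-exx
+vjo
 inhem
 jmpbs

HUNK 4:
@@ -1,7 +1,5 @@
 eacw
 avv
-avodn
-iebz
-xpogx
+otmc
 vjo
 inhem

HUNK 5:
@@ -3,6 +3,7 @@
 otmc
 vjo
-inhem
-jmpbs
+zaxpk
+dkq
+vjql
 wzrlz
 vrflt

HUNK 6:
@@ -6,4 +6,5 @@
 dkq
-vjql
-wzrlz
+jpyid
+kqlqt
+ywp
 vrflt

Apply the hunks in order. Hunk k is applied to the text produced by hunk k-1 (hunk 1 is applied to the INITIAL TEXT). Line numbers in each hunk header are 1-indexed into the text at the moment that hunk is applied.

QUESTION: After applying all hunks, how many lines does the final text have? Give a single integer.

Answer: 10

Derivation:
Hunk 1: at line 2 remove [kss,rgzq,yhvb] add [iebz,xpogx] -> 11 lines: eacw avv avodn iebz xpogx xvfv zlodd edo jmpbs wzrlz vrflt
Hunk 2: at line 4 remove [xvfv,zlodd,edo] add [exx,inhem] -> 10 lines: eacw avv avodn iebz xpogx exx inhem jmpbs wzrlz vrflt
Hunk 3: at line 4 remove [exx] add [vjo] -> 10 lines: eacw avv avodn iebz xpogx vjo inhem jmpbs wzrlz vrflt
Hunk 4: at line 1 remove [avodn,iebz,xpogx] add [otmc] -> 8 lines: eacw avv otmc vjo inhem jmpbs wzrlz vrflt
Hunk 5: at line 3 remove [inhem,jmpbs] add [zaxpk,dkq,vjql] -> 9 lines: eacw avv otmc vjo zaxpk dkq vjql wzrlz vrflt
Hunk 6: at line 6 remove [vjql,wzrlz] add [jpyid,kqlqt,ywp] -> 10 lines: eacw avv otmc vjo zaxpk dkq jpyid kqlqt ywp vrflt
Final line count: 10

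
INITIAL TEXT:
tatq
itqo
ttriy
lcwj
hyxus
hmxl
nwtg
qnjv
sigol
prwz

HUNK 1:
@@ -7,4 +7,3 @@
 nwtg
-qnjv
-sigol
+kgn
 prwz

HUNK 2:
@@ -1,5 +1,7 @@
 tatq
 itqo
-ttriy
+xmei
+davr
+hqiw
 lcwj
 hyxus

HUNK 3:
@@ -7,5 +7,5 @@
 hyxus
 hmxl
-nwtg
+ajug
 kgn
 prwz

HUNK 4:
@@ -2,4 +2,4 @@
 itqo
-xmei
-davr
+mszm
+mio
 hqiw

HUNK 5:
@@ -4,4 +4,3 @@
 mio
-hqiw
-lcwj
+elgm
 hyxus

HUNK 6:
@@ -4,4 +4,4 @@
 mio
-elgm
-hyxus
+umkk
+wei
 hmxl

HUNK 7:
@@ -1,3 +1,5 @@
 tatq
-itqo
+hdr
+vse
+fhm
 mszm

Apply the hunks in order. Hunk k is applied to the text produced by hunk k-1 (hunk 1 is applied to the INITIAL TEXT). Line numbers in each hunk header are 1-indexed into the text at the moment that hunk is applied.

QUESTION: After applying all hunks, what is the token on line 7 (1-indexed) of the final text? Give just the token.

Answer: umkk

Derivation:
Hunk 1: at line 7 remove [qnjv,sigol] add [kgn] -> 9 lines: tatq itqo ttriy lcwj hyxus hmxl nwtg kgn prwz
Hunk 2: at line 1 remove [ttriy] add [xmei,davr,hqiw] -> 11 lines: tatq itqo xmei davr hqiw lcwj hyxus hmxl nwtg kgn prwz
Hunk 3: at line 7 remove [nwtg] add [ajug] -> 11 lines: tatq itqo xmei davr hqiw lcwj hyxus hmxl ajug kgn prwz
Hunk 4: at line 2 remove [xmei,davr] add [mszm,mio] -> 11 lines: tatq itqo mszm mio hqiw lcwj hyxus hmxl ajug kgn prwz
Hunk 5: at line 4 remove [hqiw,lcwj] add [elgm] -> 10 lines: tatq itqo mszm mio elgm hyxus hmxl ajug kgn prwz
Hunk 6: at line 4 remove [elgm,hyxus] add [umkk,wei] -> 10 lines: tatq itqo mszm mio umkk wei hmxl ajug kgn prwz
Hunk 7: at line 1 remove [itqo] add [hdr,vse,fhm] -> 12 lines: tatq hdr vse fhm mszm mio umkk wei hmxl ajug kgn prwz
Final line 7: umkk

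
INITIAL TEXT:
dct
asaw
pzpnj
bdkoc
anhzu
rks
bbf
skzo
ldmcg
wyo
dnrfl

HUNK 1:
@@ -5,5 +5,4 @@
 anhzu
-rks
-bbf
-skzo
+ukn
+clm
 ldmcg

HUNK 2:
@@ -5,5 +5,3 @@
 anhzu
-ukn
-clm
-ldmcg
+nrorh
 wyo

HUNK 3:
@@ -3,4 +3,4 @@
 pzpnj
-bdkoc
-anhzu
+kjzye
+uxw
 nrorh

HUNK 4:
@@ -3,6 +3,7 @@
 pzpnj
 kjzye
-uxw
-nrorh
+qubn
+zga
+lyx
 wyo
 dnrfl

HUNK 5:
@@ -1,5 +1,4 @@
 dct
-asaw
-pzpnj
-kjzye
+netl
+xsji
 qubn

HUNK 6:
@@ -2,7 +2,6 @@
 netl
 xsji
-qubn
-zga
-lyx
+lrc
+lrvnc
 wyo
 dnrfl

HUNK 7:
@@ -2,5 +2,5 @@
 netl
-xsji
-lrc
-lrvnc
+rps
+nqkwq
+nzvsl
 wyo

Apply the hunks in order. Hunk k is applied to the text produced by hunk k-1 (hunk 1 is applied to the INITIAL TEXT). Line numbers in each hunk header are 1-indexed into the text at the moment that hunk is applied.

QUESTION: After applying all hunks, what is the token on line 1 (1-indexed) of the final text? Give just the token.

Answer: dct

Derivation:
Hunk 1: at line 5 remove [rks,bbf,skzo] add [ukn,clm] -> 10 lines: dct asaw pzpnj bdkoc anhzu ukn clm ldmcg wyo dnrfl
Hunk 2: at line 5 remove [ukn,clm,ldmcg] add [nrorh] -> 8 lines: dct asaw pzpnj bdkoc anhzu nrorh wyo dnrfl
Hunk 3: at line 3 remove [bdkoc,anhzu] add [kjzye,uxw] -> 8 lines: dct asaw pzpnj kjzye uxw nrorh wyo dnrfl
Hunk 4: at line 3 remove [uxw,nrorh] add [qubn,zga,lyx] -> 9 lines: dct asaw pzpnj kjzye qubn zga lyx wyo dnrfl
Hunk 5: at line 1 remove [asaw,pzpnj,kjzye] add [netl,xsji] -> 8 lines: dct netl xsji qubn zga lyx wyo dnrfl
Hunk 6: at line 2 remove [qubn,zga,lyx] add [lrc,lrvnc] -> 7 lines: dct netl xsji lrc lrvnc wyo dnrfl
Hunk 7: at line 2 remove [xsji,lrc,lrvnc] add [rps,nqkwq,nzvsl] -> 7 lines: dct netl rps nqkwq nzvsl wyo dnrfl
Final line 1: dct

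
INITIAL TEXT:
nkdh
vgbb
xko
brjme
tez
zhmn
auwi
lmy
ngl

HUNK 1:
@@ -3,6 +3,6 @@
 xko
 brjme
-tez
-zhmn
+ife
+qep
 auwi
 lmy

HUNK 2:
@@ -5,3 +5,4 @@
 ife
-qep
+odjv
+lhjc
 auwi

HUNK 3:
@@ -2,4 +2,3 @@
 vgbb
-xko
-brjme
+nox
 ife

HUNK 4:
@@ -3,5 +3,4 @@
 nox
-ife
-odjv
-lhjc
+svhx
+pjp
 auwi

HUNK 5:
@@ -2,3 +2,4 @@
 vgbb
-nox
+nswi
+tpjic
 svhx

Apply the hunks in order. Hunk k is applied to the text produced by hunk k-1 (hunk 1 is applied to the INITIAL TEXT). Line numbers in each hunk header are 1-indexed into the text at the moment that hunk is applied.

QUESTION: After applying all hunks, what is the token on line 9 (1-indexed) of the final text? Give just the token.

Answer: ngl

Derivation:
Hunk 1: at line 3 remove [tez,zhmn] add [ife,qep] -> 9 lines: nkdh vgbb xko brjme ife qep auwi lmy ngl
Hunk 2: at line 5 remove [qep] add [odjv,lhjc] -> 10 lines: nkdh vgbb xko brjme ife odjv lhjc auwi lmy ngl
Hunk 3: at line 2 remove [xko,brjme] add [nox] -> 9 lines: nkdh vgbb nox ife odjv lhjc auwi lmy ngl
Hunk 4: at line 3 remove [ife,odjv,lhjc] add [svhx,pjp] -> 8 lines: nkdh vgbb nox svhx pjp auwi lmy ngl
Hunk 5: at line 2 remove [nox] add [nswi,tpjic] -> 9 lines: nkdh vgbb nswi tpjic svhx pjp auwi lmy ngl
Final line 9: ngl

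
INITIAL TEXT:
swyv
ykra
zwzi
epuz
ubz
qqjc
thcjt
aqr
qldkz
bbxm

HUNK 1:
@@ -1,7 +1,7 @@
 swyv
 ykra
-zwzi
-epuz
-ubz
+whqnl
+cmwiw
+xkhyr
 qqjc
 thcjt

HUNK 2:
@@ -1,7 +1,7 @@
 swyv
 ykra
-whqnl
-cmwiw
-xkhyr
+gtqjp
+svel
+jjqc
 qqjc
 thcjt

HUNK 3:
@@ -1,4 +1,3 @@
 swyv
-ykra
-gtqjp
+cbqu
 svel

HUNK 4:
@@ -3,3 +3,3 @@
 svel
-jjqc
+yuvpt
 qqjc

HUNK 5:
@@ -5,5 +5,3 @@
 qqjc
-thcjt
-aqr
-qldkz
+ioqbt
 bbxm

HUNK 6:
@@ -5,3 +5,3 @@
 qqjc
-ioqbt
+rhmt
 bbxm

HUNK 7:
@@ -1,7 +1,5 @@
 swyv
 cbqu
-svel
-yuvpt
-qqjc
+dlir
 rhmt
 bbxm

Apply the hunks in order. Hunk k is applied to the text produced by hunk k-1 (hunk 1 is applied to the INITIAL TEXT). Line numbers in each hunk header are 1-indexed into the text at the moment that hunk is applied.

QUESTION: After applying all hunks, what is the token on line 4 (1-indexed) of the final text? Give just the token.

Hunk 1: at line 1 remove [zwzi,epuz,ubz] add [whqnl,cmwiw,xkhyr] -> 10 lines: swyv ykra whqnl cmwiw xkhyr qqjc thcjt aqr qldkz bbxm
Hunk 2: at line 1 remove [whqnl,cmwiw,xkhyr] add [gtqjp,svel,jjqc] -> 10 lines: swyv ykra gtqjp svel jjqc qqjc thcjt aqr qldkz bbxm
Hunk 3: at line 1 remove [ykra,gtqjp] add [cbqu] -> 9 lines: swyv cbqu svel jjqc qqjc thcjt aqr qldkz bbxm
Hunk 4: at line 3 remove [jjqc] add [yuvpt] -> 9 lines: swyv cbqu svel yuvpt qqjc thcjt aqr qldkz bbxm
Hunk 5: at line 5 remove [thcjt,aqr,qldkz] add [ioqbt] -> 7 lines: swyv cbqu svel yuvpt qqjc ioqbt bbxm
Hunk 6: at line 5 remove [ioqbt] add [rhmt] -> 7 lines: swyv cbqu svel yuvpt qqjc rhmt bbxm
Hunk 7: at line 1 remove [svel,yuvpt,qqjc] add [dlir] -> 5 lines: swyv cbqu dlir rhmt bbxm
Final line 4: rhmt

Answer: rhmt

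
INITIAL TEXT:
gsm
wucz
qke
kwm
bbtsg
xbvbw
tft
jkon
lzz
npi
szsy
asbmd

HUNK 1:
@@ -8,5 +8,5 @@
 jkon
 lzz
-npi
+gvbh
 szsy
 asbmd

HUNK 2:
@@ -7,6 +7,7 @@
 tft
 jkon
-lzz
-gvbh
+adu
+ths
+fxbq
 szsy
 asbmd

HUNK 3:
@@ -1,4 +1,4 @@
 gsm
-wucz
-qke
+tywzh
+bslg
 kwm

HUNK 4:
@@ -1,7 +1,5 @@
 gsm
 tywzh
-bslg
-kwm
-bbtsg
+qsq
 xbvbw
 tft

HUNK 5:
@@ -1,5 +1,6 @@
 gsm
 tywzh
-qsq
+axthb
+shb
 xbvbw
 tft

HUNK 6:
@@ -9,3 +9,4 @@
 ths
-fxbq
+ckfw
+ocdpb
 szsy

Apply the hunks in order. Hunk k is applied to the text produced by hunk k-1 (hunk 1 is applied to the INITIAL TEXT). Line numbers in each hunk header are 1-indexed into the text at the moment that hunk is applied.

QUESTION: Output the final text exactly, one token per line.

Hunk 1: at line 8 remove [npi] add [gvbh] -> 12 lines: gsm wucz qke kwm bbtsg xbvbw tft jkon lzz gvbh szsy asbmd
Hunk 2: at line 7 remove [lzz,gvbh] add [adu,ths,fxbq] -> 13 lines: gsm wucz qke kwm bbtsg xbvbw tft jkon adu ths fxbq szsy asbmd
Hunk 3: at line 1 remove [wucz,qke] add [tywzh,bslg] -> 13 lines: gsm tywzh bslg kwm bbtsg xbvbw tft jkon adu ths fxbq szsy asbmd
Hunk 4: at line 1 remove [bslg,kwm,bbtsg] add [qsq] -> 11 lines: gsm tywzh qsq xbvbw tft jkon adu ths fxbq szsy asbmd
Hunk 5: at line 1 remove [qsq] add [axthb,shb] -> 12 lines: gsm tywzh axthb shb xbvbw tft jkon adu ths fxbq szsy asbmd
Hunk 6: at line 9 remove [fxbq] add [ckfw,ocdpb] -> 13 lines: gsm tywzh axthb shb xbvbw tft jkon adu ths ckfw ocdpb szsy asbmd

Answer: gsm
tywzh
axthb
shb
xbvbw
tft
jkon
adu
ths
ckfw
ocdpb
szsy
asbmd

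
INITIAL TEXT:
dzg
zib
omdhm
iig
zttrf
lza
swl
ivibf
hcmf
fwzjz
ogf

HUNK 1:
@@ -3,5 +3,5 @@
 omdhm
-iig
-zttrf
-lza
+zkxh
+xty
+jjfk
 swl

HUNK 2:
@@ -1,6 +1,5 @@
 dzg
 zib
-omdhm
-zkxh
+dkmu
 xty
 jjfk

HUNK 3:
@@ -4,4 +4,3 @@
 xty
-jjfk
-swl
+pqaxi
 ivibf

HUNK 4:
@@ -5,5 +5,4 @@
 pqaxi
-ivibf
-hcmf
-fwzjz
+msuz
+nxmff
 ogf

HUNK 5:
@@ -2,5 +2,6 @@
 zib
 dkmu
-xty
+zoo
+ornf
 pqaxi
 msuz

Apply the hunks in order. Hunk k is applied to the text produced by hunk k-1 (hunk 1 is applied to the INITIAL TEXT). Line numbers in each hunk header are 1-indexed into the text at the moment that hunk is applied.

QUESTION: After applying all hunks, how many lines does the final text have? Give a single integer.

Answer: 9

Derivation:
Hunk 1: at line 3 remove [iig,zttrf,lza] add [zkxh,xty,jjfk] -> 11 lines: dzg zib omdhm zkxh xty jjfk swl ivibf hcmf fwzjz ogf
Hunk 2: at line 1 remove [omdhm,zkxh] add [dkmu] -> 10 lines: dzg zib dkmu xty jjfk swl ivibf hcmf fwzjz ogf
Hunk 3: at line 4 remove [jjfk,swl] add [pqaxi] -> 9 lines: dzg zib dkmu xty pqaxi ivibf hcmf fwzjz ogf
Hunk 4: at line 5 remove [ivibf,hcmf,fwzjz] add [msuz,nxmff] -> 8 lines: dzg zib dkmu xty pqaxi msuz nxmff ogf
Hunk 5: at line 2 remove [xty] add [zoo,ornf] -> 9 lines: dzg zib dkmu zoo ornf pqaxi msuz nxmff ogf
Final line count: 9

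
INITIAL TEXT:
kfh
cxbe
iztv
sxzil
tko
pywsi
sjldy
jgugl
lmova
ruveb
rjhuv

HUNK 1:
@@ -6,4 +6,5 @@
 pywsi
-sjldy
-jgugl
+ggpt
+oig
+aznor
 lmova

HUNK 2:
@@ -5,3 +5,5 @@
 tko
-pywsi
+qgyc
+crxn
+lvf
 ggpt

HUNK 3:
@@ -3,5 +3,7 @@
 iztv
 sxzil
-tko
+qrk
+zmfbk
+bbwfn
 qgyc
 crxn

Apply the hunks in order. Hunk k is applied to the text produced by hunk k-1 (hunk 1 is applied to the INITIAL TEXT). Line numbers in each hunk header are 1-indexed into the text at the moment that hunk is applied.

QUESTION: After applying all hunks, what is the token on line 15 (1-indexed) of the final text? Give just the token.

Hunk 1: at line 6 remove [sjldy,jgugl] add [ggpt,oig,aznor] -> 12 lines: kfh cxbe iztv sxzil tko pywsi ggpt oig aznor lmova ruveb rjhuv
Hunk 2: at line 5 remove [pywsi] add [qgyc,crxn,lvf] -> 14 lines: kfh cxbe iztv sxzil tko qgyc crxn lvf ggpt oig aznor lmova ruveb rjhuv
Hunk 3: at line 3 remove [tko] add [qrk,zmfbk,bbwfn] -> 16 lines: kfh cxbe iztv sxzil qrk zmfbk bbwfn qgyc crxn lvf ggpt oig aznor lmova ruveb rjhuv
Final line 15: ruveb

Answer: ruveb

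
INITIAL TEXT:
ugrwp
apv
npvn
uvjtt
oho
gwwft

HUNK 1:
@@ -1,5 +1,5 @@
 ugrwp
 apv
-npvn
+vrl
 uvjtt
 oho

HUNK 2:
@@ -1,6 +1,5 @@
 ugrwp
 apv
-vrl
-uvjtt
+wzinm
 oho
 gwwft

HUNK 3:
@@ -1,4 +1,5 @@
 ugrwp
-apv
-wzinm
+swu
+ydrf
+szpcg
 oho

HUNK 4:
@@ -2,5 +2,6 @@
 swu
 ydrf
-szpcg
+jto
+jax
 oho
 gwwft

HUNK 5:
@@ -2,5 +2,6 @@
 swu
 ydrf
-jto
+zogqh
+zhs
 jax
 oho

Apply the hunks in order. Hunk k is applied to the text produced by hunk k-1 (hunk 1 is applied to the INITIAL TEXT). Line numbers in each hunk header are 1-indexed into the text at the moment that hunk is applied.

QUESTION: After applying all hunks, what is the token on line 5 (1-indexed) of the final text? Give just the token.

Answer: zhs

Derivation:
Hunk 1: at line 1 remove [npvn] add [vrl] -> 6 lines: ugrwp apv vrl uvjtt oho gwwft
Hunk 2: at line 1 remove [vrl,uvjtt] add [wzinm] -> 5 lines: ugrwp apv wzinm oho gwwft
Hunk 3: at line 1 remove [apv,wzinm] add [swu,ydrf,szpcg] -> 6 lines: ugrwp swu ydrf szpcg oho gwwft
Hunk 4: at line 2 remove [szpcg] add [jto,jax] -> 7 lines: ugrwp swu ydrf jto jax oho gwwft
Hunk 5: at line 2 remove [jto] add [zogqh,zhs] -> 8 lines: ugrwp swu ydrf zogqh zhs jax oho gwwft
Final line 5: zhs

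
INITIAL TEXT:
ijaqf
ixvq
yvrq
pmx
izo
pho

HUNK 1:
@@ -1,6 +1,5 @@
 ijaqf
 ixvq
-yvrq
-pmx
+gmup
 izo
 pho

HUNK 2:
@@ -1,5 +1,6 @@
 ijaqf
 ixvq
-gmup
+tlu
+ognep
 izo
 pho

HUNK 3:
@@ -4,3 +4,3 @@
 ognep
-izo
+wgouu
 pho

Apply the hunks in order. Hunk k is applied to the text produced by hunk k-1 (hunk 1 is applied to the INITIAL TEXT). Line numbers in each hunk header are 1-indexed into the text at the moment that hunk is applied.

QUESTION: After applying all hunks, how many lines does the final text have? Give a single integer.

Hunk 1: at line 1 remove [yvrq,pmx] add [gmup] -> 5 lines: ijaqf ixvq gmup izo pho
Hunk 2: at line 1 remove [gmup] add [tlu,ognep] -> 6 lines: ijaqf ixvq tlu ognep izo pho
Hunk 3: at line 4 remove [izo] add [wgouu] -> 6 lines: ijaqf ixvq tlu ognep wgouu pho
Final line count: 6

Answer: 6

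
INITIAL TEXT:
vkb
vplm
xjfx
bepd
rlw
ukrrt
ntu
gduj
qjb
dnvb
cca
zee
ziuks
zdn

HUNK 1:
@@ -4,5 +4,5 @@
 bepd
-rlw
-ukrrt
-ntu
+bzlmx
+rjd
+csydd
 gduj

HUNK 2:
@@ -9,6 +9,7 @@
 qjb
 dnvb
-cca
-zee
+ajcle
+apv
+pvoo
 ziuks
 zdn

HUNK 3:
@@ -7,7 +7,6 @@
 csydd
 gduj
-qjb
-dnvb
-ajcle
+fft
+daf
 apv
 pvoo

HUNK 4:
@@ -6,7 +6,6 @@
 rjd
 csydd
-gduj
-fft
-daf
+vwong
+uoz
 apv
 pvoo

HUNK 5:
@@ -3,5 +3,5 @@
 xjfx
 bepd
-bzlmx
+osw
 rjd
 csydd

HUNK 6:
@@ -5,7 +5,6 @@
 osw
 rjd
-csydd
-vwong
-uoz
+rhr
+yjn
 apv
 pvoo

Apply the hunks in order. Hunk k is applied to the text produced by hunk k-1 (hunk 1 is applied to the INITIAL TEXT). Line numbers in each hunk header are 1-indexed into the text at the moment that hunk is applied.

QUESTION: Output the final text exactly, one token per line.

Hunk 1: at line 4 remove [rlw,ukrrt,ntu] add [bzlmx,rjd,csydd] -> 14 lines: vkb vplm xjfx bepd bzlmx rjd csydd gduj qjb dnvb cca zee ziuks zdn
Hunk 2: at line 9 remove [cca,zee] add [ajcle,apv,pvoo] -> 15 lines: vkb vplm xjfx bepd bzlmx rjd csydd gduj qjb dnvb ajcle apv pvoo ziuks zdn
Hunk 3: at line 7 remove [qjb,dnvb,ajcle] add [fft,daf] -> 14 lines: vkb vplm xjfx bepd bzlmx rjd csydd gduj fft daf apv pvoo ziuks zdn
Hunk 4: at line 6 remove [gduj,fft,daf] add [vwong,uoz] -> 13 lines: vkb vplm xjfx bepd bzlmx rjd csydd vwong uoz apv pvoo ziuks zdn
Hunk 5: at line 3 remove [bzlmx] add [osw] -> 13 lines: vkb vplm xjfx bepd osw rjd csydd vwong uoz apv pvoo ziuks zdn
Hunk 6: at line 5 remove [csydd,vwong,uoz] add [rhr,yjn] -> 12 lines: vkb vplm xjfx bepd osw rjd rhr yjn apv pvoo ziuks zdn

Answer: vkb
vplm
xjfx
bepd
osw
rjd
rhr
yjn
apv
pvoo
ziuks
zdn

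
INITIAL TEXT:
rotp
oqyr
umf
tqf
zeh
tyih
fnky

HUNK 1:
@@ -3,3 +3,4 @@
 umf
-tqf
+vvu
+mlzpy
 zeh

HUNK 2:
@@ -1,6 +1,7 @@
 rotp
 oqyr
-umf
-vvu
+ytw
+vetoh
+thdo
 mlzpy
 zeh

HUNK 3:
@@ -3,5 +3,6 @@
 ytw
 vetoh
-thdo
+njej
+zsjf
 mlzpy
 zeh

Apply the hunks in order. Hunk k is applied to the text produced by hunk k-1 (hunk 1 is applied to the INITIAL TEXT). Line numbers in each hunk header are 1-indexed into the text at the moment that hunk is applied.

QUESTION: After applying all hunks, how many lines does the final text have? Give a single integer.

Hunk 1: at line 3 remove [tqf] add [vvu,mlzpy] -> 8 lines: rotp oqyr umf vvu mlzpy zeh tyih fnky
Hunk 2: at line 1 remove [umf,vvu] add [ytw,vetoh,thdo] -> 9 lines: rotp oqyr ytw vetoh thdo mlzpy zeh tyih fnky
Hunk 3: at line 3 remove [thdo] add [njej,zsjf] -> 10 lines: rotp oqyr ytw vetoh njej zsjf mlzpy zeh tyih fnky
Final line count: 10

Answer: 10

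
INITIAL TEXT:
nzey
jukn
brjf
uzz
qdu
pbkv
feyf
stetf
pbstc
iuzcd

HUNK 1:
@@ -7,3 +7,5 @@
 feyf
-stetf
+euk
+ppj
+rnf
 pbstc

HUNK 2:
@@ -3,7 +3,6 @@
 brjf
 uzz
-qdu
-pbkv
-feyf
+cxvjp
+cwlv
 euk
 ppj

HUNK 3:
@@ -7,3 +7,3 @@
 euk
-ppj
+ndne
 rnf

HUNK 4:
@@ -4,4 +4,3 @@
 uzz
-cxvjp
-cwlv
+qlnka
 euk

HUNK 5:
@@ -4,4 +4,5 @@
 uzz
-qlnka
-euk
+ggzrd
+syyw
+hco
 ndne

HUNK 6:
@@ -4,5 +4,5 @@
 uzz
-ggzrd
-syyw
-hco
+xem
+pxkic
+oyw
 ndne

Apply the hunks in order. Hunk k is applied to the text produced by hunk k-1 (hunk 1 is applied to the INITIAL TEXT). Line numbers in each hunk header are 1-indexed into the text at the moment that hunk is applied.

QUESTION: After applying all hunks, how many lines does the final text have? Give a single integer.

Hunk 1: at line 7 remove [stetf] add [euk,ppj,rnf] -> 12 lines: nzey jukn brjf uzz qdu pbkv feyf euk ppj rnf pbstc iuzcd
Hunk 2: at line 3 remove [qdu,pbkv,feyf] add [cxvjp,cwlv] -> 11 lines: nzey jukn brjf uzz cxvjp cwlv euk ppj rnf pbstc iuzcd
Hunk 3: at line 7 remove [ppj] add [ndne] -> 11 lines: nzey jukn brjf uzz cxvjp cwlv euk ndne rnf pbstc iuzcd
Hunk 4: at line 4 remove [cxvjp,cwlv] add [qlnka] -> 10 lines: nzey jukn brjf uzz qlnka euk ndne rnf pbstc iuzcd
Hunk 5: at line 4 remove [qlnka,euk] add [ggzrd,syyw,hco] -> 11 lines: nzey jukn brjf uzz ggzrd syyw hco ndne rnf pbstc iuzcd
Hunk 6: at line 4 remove [ggzrd,syyw,hco] add [xem,pxkic,oyw] -> 11 lines: nzey jukn brjf uzz xem pxkic oyw ndne rnf pbstc iuzcd
Final line count: 11

Answer: 11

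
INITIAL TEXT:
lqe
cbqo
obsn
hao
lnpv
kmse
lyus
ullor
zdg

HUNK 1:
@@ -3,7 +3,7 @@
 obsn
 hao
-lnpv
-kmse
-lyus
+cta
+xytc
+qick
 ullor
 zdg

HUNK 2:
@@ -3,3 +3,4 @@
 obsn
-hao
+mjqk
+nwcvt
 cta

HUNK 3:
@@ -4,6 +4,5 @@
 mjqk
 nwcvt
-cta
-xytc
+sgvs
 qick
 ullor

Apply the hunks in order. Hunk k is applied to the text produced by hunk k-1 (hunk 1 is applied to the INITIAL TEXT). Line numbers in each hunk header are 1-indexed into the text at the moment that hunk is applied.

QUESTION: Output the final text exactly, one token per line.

Answer: lqe
cbqo
obsn
mjqk
nwcvt
sgvs
qick
ullor
zdg

Derivation:
Hunk 1: at line 3 remove [lnpv,kmse,lyus] add [cta,xytc,qick] -> 9 lines: lqe cbqo obsn hao cta xytc qick ullor zdg
Hunk 2: at line 3 remove [hao] add [mjqk,nwcvt] -> 10 lines: lqe cbqo obsn mjqk nwcvt cta xytc qick ullor zdg
Hunk 3: at line 4 remove [cta,xytc] add [sgvs] -> 9 lines: lqe cbqo obsn mjqk nwcvt sgvs qick ullor zdg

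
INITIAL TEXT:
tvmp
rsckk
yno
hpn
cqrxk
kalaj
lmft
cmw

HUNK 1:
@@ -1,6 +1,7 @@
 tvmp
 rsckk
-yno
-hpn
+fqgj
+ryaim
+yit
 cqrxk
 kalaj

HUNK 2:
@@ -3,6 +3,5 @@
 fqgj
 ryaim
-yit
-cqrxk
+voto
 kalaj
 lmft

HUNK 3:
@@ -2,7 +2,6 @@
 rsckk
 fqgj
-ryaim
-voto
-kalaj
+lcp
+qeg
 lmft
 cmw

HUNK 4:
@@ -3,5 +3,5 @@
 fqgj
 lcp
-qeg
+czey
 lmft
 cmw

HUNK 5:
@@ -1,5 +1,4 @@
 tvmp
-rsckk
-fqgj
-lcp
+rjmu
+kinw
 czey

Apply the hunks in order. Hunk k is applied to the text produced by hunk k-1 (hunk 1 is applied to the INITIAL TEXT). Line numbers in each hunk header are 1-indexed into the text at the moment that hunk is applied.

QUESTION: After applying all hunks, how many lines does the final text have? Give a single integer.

Hunk 1: at line 1 remove [yno,hpn] add [fqgj,ryaim,yit] -> 9 lines: tvmp rsckk fqgj ryaim yit cqrxk kalaj lmft cmw
Hunk 2: at line 3 remove [yit,cqrxk] add [voto] -> 8 lines: tvmp rsckk fqgj ryaim voto kalaj lmft cmw
Hunk 3: at line 2 remove [ryaim,voto,kalaj] add [lcp,qeg] -> 7 lines: tvmp rsckk fqgj lcp qeg lmft cmw
Hunk 4: at line 3 remove [qeg] add [czey] -> 7 lines: tvmp rsckk fqgj lcp czey lmft cmw
Hunk 5: at line 1 remove [rsckk,fqgj,lcp] add [rjmu,kinw] -> 6 lines: tvmp rjmu kinw czey lmft cmw
Final line count: 6

Answer: 6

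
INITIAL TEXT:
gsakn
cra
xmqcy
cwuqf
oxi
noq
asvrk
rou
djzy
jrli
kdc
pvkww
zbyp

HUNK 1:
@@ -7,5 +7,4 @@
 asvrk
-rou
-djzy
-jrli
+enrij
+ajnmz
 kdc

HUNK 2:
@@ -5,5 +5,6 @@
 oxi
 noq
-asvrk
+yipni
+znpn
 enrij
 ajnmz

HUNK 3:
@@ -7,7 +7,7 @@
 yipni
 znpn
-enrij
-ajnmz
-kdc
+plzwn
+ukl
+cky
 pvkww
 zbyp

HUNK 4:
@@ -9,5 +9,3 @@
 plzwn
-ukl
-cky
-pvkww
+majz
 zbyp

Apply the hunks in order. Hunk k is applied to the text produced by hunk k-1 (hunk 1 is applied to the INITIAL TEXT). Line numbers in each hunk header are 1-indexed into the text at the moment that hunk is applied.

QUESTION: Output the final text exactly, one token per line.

Hunk 1: at line 7 remove [rou,djzy,jrli] add [enrij,ajnmz] -> 12 lines: gsakn cra xmqcy cwuqf oxi noq asvrk enrij ajnmz kdc pvkww zbyp
Hunk 2: at line 5 remove [asvrk] add [yipni,znpn] -> 13 lines: gsakn cra xmqcy cwuqf oxi noq yipni znpn enrij ajnmz kdc pvkww zbyp
Hunk 3: at line 7 remove [enrij,ajnmz,kdc] add [plzwn,ukl,cky] -> 13 lines: gsakn cra xmqcy cwuqf oxi noq yipni znpn plzwn ukl cky pvkww zbyp
Hunk 4: at line 9 remove [ukl,cky,pvkww] add [majz] -> 11 lines: gsakn cra xmqcy cwuqf oxi noq yipni znpn plzwn majz zbyp

Answer: gsakn
cra
xmqcy
cwuqf
oxi
noq
yipni
znpn
plzwn
majz
zbyp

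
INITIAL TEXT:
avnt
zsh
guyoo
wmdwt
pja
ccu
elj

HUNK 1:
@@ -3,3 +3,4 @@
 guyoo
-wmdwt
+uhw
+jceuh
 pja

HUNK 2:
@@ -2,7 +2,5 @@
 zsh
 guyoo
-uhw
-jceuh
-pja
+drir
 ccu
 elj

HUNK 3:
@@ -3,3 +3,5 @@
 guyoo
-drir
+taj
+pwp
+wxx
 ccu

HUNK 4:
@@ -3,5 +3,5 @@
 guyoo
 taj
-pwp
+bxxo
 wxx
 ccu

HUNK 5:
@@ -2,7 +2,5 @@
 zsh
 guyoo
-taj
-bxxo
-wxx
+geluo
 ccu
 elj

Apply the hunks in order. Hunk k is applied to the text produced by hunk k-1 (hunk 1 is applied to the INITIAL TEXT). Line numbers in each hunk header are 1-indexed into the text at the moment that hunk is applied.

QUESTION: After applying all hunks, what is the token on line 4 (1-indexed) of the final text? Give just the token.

Hunk 1: at line 3 remove [wmdwt] add [uhw,jceuh] -> 8 lines: avnt zsh guyoo uhw jceuh pja ccu elj
Hunk 2: at line 2 remove [uhw,jceuh,pja] add [drir] -> 6 lines: avnt zsh guyoo drir ccu elj
Hunk 3: at line 3 remove [drir] add [taj,pwp,wxx] -> 8 lines: avnt zsh guyoo taj pwp wxx ccu elj
Hunk 4: at line 3 remove [pwp] add [bxxo] -> 8 lines: avnt zsh guyoo taj bxxo wxx ccu elj
Hunk 5: at line 2 remove [taj,bxxo,wxx] add [geluo] -> 6 lines: avnt zsh guyoo geluo ccu elj
Final line 4: geluo

Answer: geluo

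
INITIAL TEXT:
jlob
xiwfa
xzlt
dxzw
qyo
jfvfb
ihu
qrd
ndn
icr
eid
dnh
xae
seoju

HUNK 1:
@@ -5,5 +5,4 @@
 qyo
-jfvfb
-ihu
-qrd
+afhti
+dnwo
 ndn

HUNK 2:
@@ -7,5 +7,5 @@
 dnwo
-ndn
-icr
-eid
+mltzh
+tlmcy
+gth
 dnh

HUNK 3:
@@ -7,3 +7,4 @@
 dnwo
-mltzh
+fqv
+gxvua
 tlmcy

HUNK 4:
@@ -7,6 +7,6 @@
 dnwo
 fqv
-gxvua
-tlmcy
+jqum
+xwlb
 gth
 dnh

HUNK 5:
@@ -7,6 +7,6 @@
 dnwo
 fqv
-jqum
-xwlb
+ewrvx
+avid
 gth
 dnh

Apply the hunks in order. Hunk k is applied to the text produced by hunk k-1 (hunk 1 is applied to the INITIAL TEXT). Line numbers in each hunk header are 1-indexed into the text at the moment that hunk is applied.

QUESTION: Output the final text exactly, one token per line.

Hunk 1: at line 5 remove [jfvfb,ihu,qrd] add [afhti,dnwo] -> 13 lines: jlob xiwfa xzlt dxzw qyo afhti dnwo ndn icr eid dnh xae seoju
Hunk 2: at line 7 remove [ndn,icr,eid] add [mltzh,tlmcy,gth] -> 13 lines: jlob xiwfa xzlt dxzw qyo afhti dnwo mltzh tlmcy gth dnh xae seoju
Hunk 3: at line 7 remove [mltzh] add [fqv,gxvua] -> 14 lines: jlob xiwfa xzlt dxzw qyo afhti dnwo fqv gxvua tlmcy gth dnh xae seoju
Hunk 4: at line 7 remove [gxvua,tlmcy] add [jqum,xwlb] -> 14 lines: jlob xiwfa xzlt dxzw qyo afhti dnwo fqv jqum xwlb gth dnh xae seoju
Hunk 5: at line 7 remove [jqum,xwlb] add [ewrvx,avid] -> 14 lines: jlob xiwfa xzlt dxzw qyo afhti dnwo fqv ewrvx avid gth dnh xae seoju

Answer: jlob
xiwfa
xzlt
dxzw
qyo
afhti
dnwo
fqv
ewrvx
avid
gth
dnh
xae
seoju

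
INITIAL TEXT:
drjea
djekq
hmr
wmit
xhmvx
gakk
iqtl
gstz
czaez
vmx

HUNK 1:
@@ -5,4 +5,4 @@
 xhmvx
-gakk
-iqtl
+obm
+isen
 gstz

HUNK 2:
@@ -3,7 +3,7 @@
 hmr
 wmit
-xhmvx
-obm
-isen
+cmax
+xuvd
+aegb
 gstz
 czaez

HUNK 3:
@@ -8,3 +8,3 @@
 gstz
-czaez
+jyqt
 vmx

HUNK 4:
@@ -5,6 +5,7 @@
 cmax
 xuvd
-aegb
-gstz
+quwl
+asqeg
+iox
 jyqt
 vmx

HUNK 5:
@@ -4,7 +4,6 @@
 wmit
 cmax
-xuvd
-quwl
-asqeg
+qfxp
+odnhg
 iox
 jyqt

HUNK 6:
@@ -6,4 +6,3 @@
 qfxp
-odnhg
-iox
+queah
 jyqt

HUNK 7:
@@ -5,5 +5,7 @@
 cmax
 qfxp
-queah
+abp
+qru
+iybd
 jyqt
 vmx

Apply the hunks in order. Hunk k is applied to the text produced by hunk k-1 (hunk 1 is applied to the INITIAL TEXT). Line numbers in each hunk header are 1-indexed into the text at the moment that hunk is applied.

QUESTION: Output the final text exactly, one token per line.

Answer: drjea
djekq
hmr
wmit
cmax
qfxp
abp
qru
iybd
jyqt
vmx

Derivation:
Hunk 1: at line 5 remove [gakk,iqtl] add [obm,isen] -> 10 lines: drjea djekq hmr wmit xhmvx obm isen gstz czaez vmx
Hunk 2: at line 3 remove [xhmvx,obm,isen] add [cmax,xuvd,aegb] -> 10 lines: drjea djekq hmr wmit cmax xuvd aegb gstz czaez vmx
Hunk 3: at line 8 remove [czaez] add [jyqt] -> 10 lines: drjea djekq hmr wmit cmax xuvd aegb gstz jyqt vmx
Hunk 4: at line 5 remove [aegb,gstz] add [quwl,asqeg,iox] -> 11 lines: drjea djekq hmr wmit cmax xuvd quwl asqeg iox jyqt vmx
Hunk 5: at line 4 remove [xuvd,quwl,asqeg] add [qfxp,odnhg] -> 10 lines: drjea djekq hmr wmit cmax qfxp odnhg iox jyqt vmx
Hunk 6: at line 6 remove [odnhg,iox] add [queah] -> 9 lines: drjea djekq hmr wmit cmax qfxp queah jyqt vmx
Hunk 7: at line 5 remove [queah] add [abp,qru,iybd] -> 11 lines: drjea djekq hmr wmit cmax qfxp abp qru iybd jyqt vmx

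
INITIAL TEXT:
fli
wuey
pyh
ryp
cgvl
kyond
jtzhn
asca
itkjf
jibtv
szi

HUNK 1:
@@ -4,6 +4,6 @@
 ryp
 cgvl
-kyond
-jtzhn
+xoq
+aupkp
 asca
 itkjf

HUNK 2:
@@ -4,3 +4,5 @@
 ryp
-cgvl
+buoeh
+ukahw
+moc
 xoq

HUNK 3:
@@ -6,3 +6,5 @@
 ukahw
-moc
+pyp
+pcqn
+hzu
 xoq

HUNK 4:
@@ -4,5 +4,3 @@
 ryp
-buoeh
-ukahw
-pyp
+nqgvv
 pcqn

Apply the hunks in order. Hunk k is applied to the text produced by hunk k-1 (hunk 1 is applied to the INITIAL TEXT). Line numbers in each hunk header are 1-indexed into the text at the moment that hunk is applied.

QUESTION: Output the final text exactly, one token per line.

Answer: fli
wuey
pyh
ryp
nqgvv
pcqn
hzu
xoq
aupkp
asca
itkjf
jibtv
szi

Derivation:
Hunk 1: at line 4 remove [kyond,jtzhn] add [xoq,aupkp] -> 11 lines: fli wuey pyh ryp cgvl xoq aupkp asca itkjf jibtv szi
Hunk 2: at line 4 remove [cgvl] add [buoeh,ukahw,moc] -> 13 lines: fli wuey pyh ryp buoeh ukahw moc xoq aupkp asca itkjf jibtv szi
Hunk 3: at line 6 remove [moc] add [pyp,pcqn,hzu] -> 15 lines: fli wuey pyh ryp buoeh ukahw pyp pcqn hzu xoq aupkp asca itkjf jibtv szi
Hunk 4: at line 4 remove [buoeh,ukahw,pyp] add [nqgvv] -> 13 lines: fli wuey pyh ryp nqgvv pcqn hzu xoq aupkp asca itkjf jibtv szi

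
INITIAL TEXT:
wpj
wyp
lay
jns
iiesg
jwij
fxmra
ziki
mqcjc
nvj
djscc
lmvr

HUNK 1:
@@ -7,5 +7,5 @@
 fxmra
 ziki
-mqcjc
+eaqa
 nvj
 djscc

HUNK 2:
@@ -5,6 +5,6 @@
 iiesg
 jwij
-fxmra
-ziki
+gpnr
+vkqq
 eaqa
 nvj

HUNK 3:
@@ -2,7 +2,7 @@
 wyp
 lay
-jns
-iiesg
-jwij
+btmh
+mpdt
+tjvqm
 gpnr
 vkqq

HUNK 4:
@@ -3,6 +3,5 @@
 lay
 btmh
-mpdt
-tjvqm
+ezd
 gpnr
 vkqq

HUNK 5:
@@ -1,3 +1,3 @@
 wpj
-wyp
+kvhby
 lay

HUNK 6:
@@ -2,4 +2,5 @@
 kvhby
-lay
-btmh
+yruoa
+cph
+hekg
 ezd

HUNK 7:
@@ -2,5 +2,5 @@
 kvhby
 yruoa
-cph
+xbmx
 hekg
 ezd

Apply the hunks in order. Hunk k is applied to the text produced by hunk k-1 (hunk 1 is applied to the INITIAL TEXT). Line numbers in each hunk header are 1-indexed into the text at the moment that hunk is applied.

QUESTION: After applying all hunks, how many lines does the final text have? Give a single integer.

Hunk 1: at line 7 remove [mqcjc] add [eaqa] -> 12 lines: wpj wyp lay jns iiesg jwij fxmra ziki eaqa nvj djscc lmvr
Hunk 2: at line 5 remove [fxmra,ziki] add [gpnr,vkqq] -> 12 lines: wpj wyp lay jns iiesg jwij gpnr vkqq eaqa nvj djscc lmvr
Hunk 3: at line 2 remove [jns,iiesg,jwij] add [btmh,mpdt,tjvqm] -> 12 lines: wpj wyp lay btmh mpdt tjvqm gpnr vkqq eaqa nvj djscc lmvr
Hunk 4: at line 3 remove [mpdt,tjvqm] add [ezd] -> 11 lines: wpj wyp lay btmh ezd gpnr vkqq eaqa nvj djscc lmvr
Hunk 5: at line 1 remove [wyp] add [kvhby] -> 11 lines: wpj kvhby lay btmh ezd gpnr vkqq eaqa nvj djscc lmvr
Hunk 6: at line 2 remove [lay,btmh] add [yruoa,cph,hekg] -> 12 lines: wpj kvhby yruoa cph hekg ezd gpnr vkqq eaqa nvj djscc lmvr
Hunk 7: at line 2 remove [cph] add [xbmx] -> 12 lines: wpj kvhby yruoa xbmx hekg ezd gpnr vkqq eaqa nvj djscc lmvr
Final line count: 12

Answer: 12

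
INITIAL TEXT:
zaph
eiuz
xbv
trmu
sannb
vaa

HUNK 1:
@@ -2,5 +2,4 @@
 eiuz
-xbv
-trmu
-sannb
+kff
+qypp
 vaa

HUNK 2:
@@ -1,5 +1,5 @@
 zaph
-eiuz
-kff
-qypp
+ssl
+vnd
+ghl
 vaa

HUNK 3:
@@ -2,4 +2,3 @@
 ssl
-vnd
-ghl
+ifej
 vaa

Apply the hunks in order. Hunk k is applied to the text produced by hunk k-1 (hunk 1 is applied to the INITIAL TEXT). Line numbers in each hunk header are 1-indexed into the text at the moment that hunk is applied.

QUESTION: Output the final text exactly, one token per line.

Hunk 1: at line 2 remove [xbv,trmu,sannb] add [kff,qypp] -> 5 lines: zaph eiuz kff qypp vaa
Hunk 2: at line 1 remove [eiuz,kff,qypp] add [ssl,vnd,ghl] -> 5 lines: zaph ssl vnd ghl vaa
Hunk 3: at line 2 remove [vnd,ghl] add [ifej] -> 4 lines: zaph ssl ifej vaa

Answer: zaph
ssl
ifej
vaa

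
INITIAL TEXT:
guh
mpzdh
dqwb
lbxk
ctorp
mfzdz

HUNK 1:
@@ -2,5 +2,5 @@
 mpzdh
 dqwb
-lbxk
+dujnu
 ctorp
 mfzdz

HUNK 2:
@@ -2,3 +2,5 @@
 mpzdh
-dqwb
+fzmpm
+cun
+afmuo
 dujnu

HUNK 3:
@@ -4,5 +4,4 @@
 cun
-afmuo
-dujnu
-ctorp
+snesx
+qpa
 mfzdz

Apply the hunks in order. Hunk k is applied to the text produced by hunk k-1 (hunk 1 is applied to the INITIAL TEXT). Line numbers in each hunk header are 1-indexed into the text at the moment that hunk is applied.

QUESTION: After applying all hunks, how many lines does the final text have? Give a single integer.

Answer: 7

Derivation:
Hunk 1: at line 2 remove [lbxk] add [dujnu] -> 6 lines: guh mpzdh dqwb dujnu ctorp mfzdz
Hunk 2: at line 2 remove [dqwb] add [fzmpm,cun,afmuo] -> 8 lines: guh mpzdh fzmpm cun afmuo dujnu ctorp mfzdz
Hunk 3: at line 4 remove [afmuo,dujnu,ctorp] add [snesx,qpa] -> 7 lines: guh mpzdh fzmpm cun snesx qpa mfzdz
Final line count: 7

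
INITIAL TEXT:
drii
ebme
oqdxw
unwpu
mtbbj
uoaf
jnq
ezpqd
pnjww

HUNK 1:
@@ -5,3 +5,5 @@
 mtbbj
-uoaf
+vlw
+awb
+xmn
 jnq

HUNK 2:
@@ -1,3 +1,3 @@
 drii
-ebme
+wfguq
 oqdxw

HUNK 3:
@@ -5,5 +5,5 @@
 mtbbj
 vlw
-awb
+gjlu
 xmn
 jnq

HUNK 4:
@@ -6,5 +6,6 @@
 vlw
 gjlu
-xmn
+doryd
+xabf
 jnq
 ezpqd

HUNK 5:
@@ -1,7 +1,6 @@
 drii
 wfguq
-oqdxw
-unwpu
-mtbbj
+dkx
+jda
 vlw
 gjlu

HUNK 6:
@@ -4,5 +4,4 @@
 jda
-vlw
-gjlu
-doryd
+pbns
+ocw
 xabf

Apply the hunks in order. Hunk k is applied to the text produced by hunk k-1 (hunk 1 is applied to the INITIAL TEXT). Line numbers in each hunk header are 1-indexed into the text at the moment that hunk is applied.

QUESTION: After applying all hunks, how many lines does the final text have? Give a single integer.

Hunk 1: at line 5 remove [uoaf] add [vlw,awb,xmn] -> 11 lines: drii ebme oqdxw unwpu mtbbj vlw awb xmn jnq ezpqd pnjww
Hunk 2: at line 1 remove [ebme] add [wfguq] -> 11 lines: drii wfguq oqdxw unwpu mtbbj vlw awb xmn jnq ezpqd pnjww
Hunk 3: at line 5 remove [awb] add [gjlu] -> 11 lines: drii wfguq oqdxw unwpu mtbbj vlw gjlu xmn jnq ezpqd pnjww
Hunk 4: at line 6 remove [xmn] add [doryd,xabf] -> 12 lines: drii wfguq oqdxw unwpu mtbbj vlw gjlu doryd xabf jnq ezpqd pnjww
Hunk 5: at line 1 remove [oqdxw,unwpu,mtbbj] add [dkx,jda] -> 11 lines: drii wfguq dkx jda vlw gjlu doryd xabf jnq ezpqd pnjww
Hunk 6: at line 4 remove [vlw,gjlu,doryd] add [pbns,ocw] -> 10 lines: drii wfguq dkx jda pbns ocw xabf jnq ezpqd pnjww
Final line count: 10

Answer: 10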